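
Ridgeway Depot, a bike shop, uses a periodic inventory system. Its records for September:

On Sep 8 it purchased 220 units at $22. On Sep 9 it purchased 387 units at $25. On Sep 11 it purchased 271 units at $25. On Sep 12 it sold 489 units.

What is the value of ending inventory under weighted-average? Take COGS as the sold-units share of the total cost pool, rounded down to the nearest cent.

Ending inventory = $9,432.59

Sep 12, sell 489: 489/878 × $21,290.00 → $11,857.41
Ending inventory (cost pool remaining) = $9,432.59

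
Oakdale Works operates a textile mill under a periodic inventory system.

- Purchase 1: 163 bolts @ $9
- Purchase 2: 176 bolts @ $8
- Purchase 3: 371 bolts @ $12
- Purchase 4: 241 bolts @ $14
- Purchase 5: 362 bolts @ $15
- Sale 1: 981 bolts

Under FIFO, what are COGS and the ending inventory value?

COGS = $11,151; ending inventory = $4,980

Sale 1 (981) [FIFO — oldest first]: 163 @ $9 + 176 @ $8 + 371 @ $12 + 241 @ $14 + 30 @ $15 = $11,151
Ending inventory: 332 @ $15 = $4,980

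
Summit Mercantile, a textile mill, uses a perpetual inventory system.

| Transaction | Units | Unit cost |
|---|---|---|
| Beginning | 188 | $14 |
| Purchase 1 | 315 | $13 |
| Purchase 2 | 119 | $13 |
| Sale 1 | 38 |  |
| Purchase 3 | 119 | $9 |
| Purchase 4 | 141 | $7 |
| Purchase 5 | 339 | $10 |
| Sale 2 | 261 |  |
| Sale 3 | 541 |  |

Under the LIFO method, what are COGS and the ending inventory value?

COGS = $8,581; ending inventory = $5,141

Sale 1 (38) [LIFO — newest first]: 38 @ $13 = $494
Sale 2 (261) [LIFO — newest first]: 261 @ $10 = $2,610
Sale 3 (541) [LIFO — newest first]: 78 @ $10 + 141 @ $7 + 119 @ $9 + 81 @ $13 + 122 @ $13 = $5,477
Total COGS = $494 + $2,610 + $5,477 = $8,581
Ending inventory: 188 @ $14 + 193 @ $13 = $5,141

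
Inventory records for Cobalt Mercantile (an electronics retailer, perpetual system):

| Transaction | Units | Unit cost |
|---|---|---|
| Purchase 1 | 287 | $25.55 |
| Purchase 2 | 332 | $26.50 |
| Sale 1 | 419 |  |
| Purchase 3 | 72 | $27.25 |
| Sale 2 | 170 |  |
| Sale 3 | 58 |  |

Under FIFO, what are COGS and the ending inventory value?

COGS = $16,893.85; ending inventory = $1,199.00

Sale 1 (419) [FIFO — oldest first]: 287 @ $25.55 + 132 @ $26.50 = $10,830.85
Sale 2 (170) [FIFO — oldest first]: 170 @ $26.50 = $4,505.00
Sale 3 (58) [FIFO — oldest first]: 30 @ $26.50 + 28 @ $27.25 = $1,558.00
Total COGS = $10,830.85 + $4,505.00 + $1,558.00 = $16,893.85
Ending inventory: 44 @ $27.25 = $1,199.00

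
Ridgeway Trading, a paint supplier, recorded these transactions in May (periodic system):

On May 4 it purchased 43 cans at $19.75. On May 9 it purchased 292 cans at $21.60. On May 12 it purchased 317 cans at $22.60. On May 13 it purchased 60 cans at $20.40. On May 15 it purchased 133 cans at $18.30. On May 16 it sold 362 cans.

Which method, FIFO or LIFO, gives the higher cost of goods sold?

FIFO COGS: 43 @ $19.75 + 292 @ $21.60 + 27 @ $22.60 = $7,766.65
LIFO COGS: 133 @ $18.30 + 60 @ $20.40 + 169 @ $22.60 = $7,477.30

FIFO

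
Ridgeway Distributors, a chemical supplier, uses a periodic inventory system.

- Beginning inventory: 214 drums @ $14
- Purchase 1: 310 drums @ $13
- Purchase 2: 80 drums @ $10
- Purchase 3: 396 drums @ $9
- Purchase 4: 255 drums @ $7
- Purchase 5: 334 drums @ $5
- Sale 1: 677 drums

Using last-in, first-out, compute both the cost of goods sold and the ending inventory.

COGS = $4,247; ending inventory = $10,598

Sale 1 (677) [LIFO — newest first]: 334 @ $5 + 255 @ $7 + 88 @ $9 = $4,247
Ending inventory: 214 @ $14 + 310 @ $13 + 80 @ $10 + 308 @ $9 = $10,598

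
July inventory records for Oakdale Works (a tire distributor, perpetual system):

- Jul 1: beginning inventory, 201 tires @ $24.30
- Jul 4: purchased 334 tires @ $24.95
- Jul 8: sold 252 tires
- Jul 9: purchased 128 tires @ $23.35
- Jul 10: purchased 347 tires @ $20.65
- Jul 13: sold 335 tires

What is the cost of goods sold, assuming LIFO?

Jul 8, 252 sold [LIFO — newest first]: 252 @ $24.95 = $6,287.40
Jul 13, 335 sold [LIFO — newest first]: 335 @ $20.65 = $6,917.75
Total COGS = $6,287.40 + $6,917.75 = $13,205.15
Ending inventory: 201 @ $24.30 + 82 @ $24.95 + 128 @ $23.35 + 12 @ $20.65 = $10,166.80
Check: goods available $23,371.95 = COGS $13,205.15 + ending $10,166.80

COGS = $13,205.15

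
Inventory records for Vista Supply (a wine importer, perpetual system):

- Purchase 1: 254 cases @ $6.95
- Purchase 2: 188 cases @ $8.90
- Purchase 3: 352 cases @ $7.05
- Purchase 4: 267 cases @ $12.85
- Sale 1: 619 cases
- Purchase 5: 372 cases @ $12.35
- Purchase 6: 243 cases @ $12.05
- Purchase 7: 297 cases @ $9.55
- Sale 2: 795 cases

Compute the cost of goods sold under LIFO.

Sale 1 (619) [LIFO — newest first]: 267 @ $12.85 + 352 @ $7.05 = $5,912.55
Sale 2 (795) [LIFO — newest first]: 297 @ $9.55 + 243 @ $12.05 + 255 @ $12.35 = $8,913.75
Total COGS = $5,912.55 + $8,913.75 = $14,826.30
Ending inventory: 254 @ $6.95 + 188 @ $8.90 + 117 @ $12.35 = $4,883.45
Check: goods available $19,709.75 = COGS $14,826.30 + ending $4,883.45

COGS = $14,826.30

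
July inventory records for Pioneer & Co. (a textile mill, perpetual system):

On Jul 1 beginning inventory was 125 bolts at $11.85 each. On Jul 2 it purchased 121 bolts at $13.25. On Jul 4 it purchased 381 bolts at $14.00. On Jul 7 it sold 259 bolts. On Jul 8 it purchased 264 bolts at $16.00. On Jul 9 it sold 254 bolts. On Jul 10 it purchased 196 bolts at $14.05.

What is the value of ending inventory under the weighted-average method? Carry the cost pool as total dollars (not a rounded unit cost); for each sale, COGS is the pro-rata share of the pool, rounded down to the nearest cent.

After Jul 1: 125 on hand, pool $1,481.25 (≈ $11.8500 each)
After Jul 2: 246 on hand, pool $3,084.50 (≈ $12.5386 each)
After Jul 4: 627 on hand, pool $8,418.50 (≈ $13.4266 each)
Jul 7, sell 259: 259/627 × $8,418.50 → $3,477.49
After Jul 8: 632 on hand, pool $9,165.01 (≈ $14.5016 each)
Jul 9, sell 254: 254/632 × $9,165.01 → $3,683.40
After Jul 10: 574 on hand, pool $8,235.41 (≈ $14.3474 each)
Total COGS = $3,477.49 + $3,683.40 = $7,160.89
Ending inventory (cost pool remaining) = $8,235.41
Check: goods available $15,396.30 = COGS $7,160.89 + ending $8,235.41

Ending inventory = $8,235.41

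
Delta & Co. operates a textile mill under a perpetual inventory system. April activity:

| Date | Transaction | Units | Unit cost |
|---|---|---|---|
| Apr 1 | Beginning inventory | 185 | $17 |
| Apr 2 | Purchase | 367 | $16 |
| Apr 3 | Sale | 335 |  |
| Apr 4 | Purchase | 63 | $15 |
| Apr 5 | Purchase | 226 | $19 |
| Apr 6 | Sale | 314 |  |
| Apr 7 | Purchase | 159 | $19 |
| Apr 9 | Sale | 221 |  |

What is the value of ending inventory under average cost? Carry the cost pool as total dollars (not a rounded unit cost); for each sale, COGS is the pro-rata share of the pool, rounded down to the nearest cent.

After Apr 1: 185 on hand, pool $3,145.00 (≈ $17.0000 each)
After Apr 2: 552 on hand, pool $9,017.00 (≈ $16.3351 each)
Apr 3, sell 335: 335/552 × $9,017.00 → $5,472.27
After Apr 4: 280 on hand, pool $4,489.73 (≈ $16.0347 each)
After Apr 5: 506 on hand, pool $8,783.73 (≈ $17.3592 each)
Apr 6, sell 314: 314/506 × $8,783.73 → $5,450.77
After Apr 7: 351 on hand, pool $6,353.96 (≈ $18.1025 each)
Apr 9, sell 221: 221/351 × $6,353.96 → $4,000.64
Total COGS = $5,472.27 + $5,450.77 + $4,000.64 = $14,923.68
Ending inventory (cost pool remaining) = $2,353.32

Ending inventory = $2,353.32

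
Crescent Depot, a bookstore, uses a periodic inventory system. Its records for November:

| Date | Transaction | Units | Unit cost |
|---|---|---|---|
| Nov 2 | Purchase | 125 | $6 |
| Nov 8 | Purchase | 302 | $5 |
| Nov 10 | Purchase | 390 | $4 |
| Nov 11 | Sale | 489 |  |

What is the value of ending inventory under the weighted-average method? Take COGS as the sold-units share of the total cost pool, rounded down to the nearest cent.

Ending inventory = $1,533.62

Nov 11, sell 489: 489/817 × $3,820.00 → $2,286.38
Ending inventory (cost pool remaining) = $1,533.62
Check: goods available $3,820.00 = COGS $2,286.38 + ending $1,533.62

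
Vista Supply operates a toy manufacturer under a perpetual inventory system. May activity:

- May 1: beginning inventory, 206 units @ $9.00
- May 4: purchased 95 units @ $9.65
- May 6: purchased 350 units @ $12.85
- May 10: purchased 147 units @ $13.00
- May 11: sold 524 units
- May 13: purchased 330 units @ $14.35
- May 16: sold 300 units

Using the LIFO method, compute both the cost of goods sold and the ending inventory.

May 11, 524 sold [LIFO — newest first]: 147 @ $13.00 + 350 @ $12.85 + 27 @ $9.65 = $6,669.05
May 16, 300 sold [LIFO — newest first]: 300 @ $14.35 = $4,305.00
Total COGS = $6,669.05 + $4,305.00 = $10,974.05
Ending inventory: 206 @ $9.00 + 68 @ $9.65 + 30 @ $14.35 = $2,940.70

COGS = $10,974.05; ending inventory = $2,940.70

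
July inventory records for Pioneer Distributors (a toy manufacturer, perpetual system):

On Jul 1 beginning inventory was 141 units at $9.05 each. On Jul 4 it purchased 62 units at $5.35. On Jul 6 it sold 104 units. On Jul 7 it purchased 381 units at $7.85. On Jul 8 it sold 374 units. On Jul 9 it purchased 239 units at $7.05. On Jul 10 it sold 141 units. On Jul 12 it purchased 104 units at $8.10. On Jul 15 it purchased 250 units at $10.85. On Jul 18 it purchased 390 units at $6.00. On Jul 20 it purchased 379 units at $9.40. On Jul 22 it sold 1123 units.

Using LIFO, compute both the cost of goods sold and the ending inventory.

Jul 6, 104 sold [LIFO — newest first]: 62 @ $5.35 + 42 @ $9.05 = $711.80
Jul 8, 374 sold [LIFO — newest first]: 374 @ $7.85 = $2,935.90
Jul 10, 141 sold [LIFO — newest first]: 141 @ $7.05 = $994.05
Jul 22, 1123 sold [LIFO — newest first]: 379 @ $9.40 + 390 @ $6.00 + 250 @ $10.85 + 104 @ $8.10 = $9,457.50
Total COGS = $711.80 + $2,935.90 + $994.05 + $9,457.50 = $14,099.25
Ending inventory: 99 @ $9.05 + 7 @ $7.85 + 98 @ $7.05 = $1,641.80
Check: goods available $15,741.05 = COGS $14,099.25 + ending $1,641.80

COGS = $14,099.25; ending inventory = $1,641.80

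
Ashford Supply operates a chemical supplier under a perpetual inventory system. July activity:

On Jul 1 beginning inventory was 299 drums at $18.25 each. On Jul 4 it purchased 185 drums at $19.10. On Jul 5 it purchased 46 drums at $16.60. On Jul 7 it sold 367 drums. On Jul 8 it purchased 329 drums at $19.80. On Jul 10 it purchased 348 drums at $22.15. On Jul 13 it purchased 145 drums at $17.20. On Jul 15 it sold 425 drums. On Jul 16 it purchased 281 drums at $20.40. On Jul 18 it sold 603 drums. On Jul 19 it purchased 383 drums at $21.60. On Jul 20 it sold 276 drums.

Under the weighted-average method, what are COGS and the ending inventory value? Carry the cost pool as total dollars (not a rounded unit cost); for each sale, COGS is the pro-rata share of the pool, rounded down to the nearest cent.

After Jul 1: 299 on hand, pool $5,456.75 (≈ $18.2500 each)
After Jul 4: 484 on hand, pool $8,990.25 (≈ $18.5749 each)
After Jul 5: 530 on hand, pool $9,753.85 (≈ $18.4035 each)
Jul 7, sell 367: 367/530 × $9,753.85 → $6,754.08
After Jul 8: 492 on hand, pool $9,513.97 (≈ $19.3373 each)
After Jul 10: 840 on hand, pool $17,222.17 (≈ $20.5026 each)
After Jul 13: 985 on hand, pool $19,716.17 (≈ $20.0164 each)
Jul 15, sell 425: 425/985 × $19,716.17 → $8,506.97
After Jul 16: 841 on hand, pool $16,941.60 (≈ $20.1446 each)
Jul 18, sell 603: 603/841 × $16,941.60 → $12,147.18
After Jul 19: 621 on hand, pool $13,067.22 (≈ $21.0422 each)
Jul 20, sell 276: 276/621 × $13,067.22 → $5,807.65
Total COGS = $6,754.08 + $8,506.97 + $12,147.18 + $5,807.65 = $33,215.88
Ending inventory (cost pool remaining) = $7,259.57
Check: goods available $40,475.45 = COGS $33,215.88 + ending $7,259.57

COGS = $33,215.88; ending inventory = $7,259.57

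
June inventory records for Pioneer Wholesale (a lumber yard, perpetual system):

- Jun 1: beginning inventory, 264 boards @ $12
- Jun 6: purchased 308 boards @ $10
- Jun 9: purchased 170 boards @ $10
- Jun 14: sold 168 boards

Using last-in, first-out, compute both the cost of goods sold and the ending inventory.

COGS = $1,680; ending inventory = $6,268

Jun 14, 168 sold [LIFO — newest first]: 168 @ $10 = $1,680
Ending inventory: 264 @ $12 + 308 @ $10 + 2 @ $10 = $6,268
Check: goods available $7,948 = COGS $1,680 + ending $6,268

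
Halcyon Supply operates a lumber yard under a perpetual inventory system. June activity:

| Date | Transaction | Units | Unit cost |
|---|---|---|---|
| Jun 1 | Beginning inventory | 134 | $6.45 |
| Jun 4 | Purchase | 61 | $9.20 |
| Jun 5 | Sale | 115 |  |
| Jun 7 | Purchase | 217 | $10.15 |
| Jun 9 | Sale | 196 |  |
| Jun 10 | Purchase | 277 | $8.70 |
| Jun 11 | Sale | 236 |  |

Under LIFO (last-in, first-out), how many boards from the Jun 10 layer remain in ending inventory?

41

Jun 5, 115 sold [LIFO — newest first]: 61 @ $9.20 + 54 @ $6.45 = $909.50
Jun 9, 196 sold [LIFO — newest first]: 196 @ $10.15 = $1,989.40
Jun 11, 236 sold [LIFO — newest first]: 236 @ $8.70 = $2,053.20
Total COGS = $909.50 + $1,989.40 + $2,053.20 = $4,952.10
Ending inventory: 80 @ $6.45 + 21 @ $10.15 + 41 @ $8.70 = $1,085.85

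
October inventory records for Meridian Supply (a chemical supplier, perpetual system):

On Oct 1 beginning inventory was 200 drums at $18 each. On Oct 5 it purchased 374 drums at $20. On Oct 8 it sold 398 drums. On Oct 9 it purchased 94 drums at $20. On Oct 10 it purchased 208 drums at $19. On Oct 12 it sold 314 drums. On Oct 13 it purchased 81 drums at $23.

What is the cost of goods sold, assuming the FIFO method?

Oct 8, 398 sold [FIFO — oldest first]: 200 @ $18 + 198 @ $20 = $7,560
Oct 12, 314 sold [FIFO — oldest first]: 176 @ $20 + 94 @ $20 + 44 @ $19 = $6,236
Total COGS = $7,560 + $6,236 = $13,796
Ending inventory: 164 @ $19 + 81 @ $23 = $4,979

COGS = $13,796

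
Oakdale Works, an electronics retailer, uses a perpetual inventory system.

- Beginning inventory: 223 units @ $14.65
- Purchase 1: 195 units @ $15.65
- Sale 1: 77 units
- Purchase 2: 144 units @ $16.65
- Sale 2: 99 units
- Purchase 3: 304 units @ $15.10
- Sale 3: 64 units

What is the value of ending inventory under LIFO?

Ending inventory = $9,486.90

Sale 1 (77) [LIFO — newest first]: 77 @ $15.65 = $1,205.05
Sale 2 (99) [LIFO — newest first]: 99 @ $16.65 = $1,648.35
Sale 3 (64) [LIFO — newest first]: 64 @ $15.10 = $966.40
Total COGS = $1,205.05 + $1,648.35 + $966.40 = $3,819.80
Ending inventory: 223 @ $14.65 + 118 @ $15.65 + 45 @ $16.65 + 240 @ $15.10 = $9,486.90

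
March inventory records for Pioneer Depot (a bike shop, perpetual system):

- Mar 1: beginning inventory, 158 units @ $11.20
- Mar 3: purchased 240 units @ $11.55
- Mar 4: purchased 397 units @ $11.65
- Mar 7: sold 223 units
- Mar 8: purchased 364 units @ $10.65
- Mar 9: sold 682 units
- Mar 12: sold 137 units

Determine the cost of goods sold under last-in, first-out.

COGS = $11,732.85

Mar 7, 223 sold [LIFO — newest first]: 223 @ $11.65 = $2,597.95
Mar 9, 682 sold [LIFO — newest first]: 364 @ $10.65 + 174 @ $11.65 + 144 @ $11.55 = $7,566.90
Mar 12, 137 sold [LIFO — newest first]: 96 @ $11.55 + 41 @ $11.20 = $1,568.00
Total COGS = $2,597.95 + $7,566.90 + $1,568.00 = $11,732.85
Ending inventory: 117 @ $11.20 = $1,310.40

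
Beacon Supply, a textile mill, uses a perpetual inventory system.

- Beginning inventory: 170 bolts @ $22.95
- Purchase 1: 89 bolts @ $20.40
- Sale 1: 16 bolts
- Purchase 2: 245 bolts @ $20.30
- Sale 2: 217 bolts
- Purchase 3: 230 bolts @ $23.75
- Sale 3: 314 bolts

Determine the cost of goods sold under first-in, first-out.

Sale 1 (16) [FIFO — oldest first]: 16 @ $22.95 = $367.20
Sale 2 (217) [FIFO — oldest first]: 154 @ $22.95 + 63 @ $20.40 = $4,819.50
Sale 3 (314) [FIFO — oldest first]: 26 @ $20.40 + 245 @ $20.30 + 43 @ $23.75 = $6,525.15
Total COGS = $367.20 + $4,819.50 + $6,525.15 = $11,711.85
Ending inventory: 187 @ $23.75 = $4,441.25

COGS = $11,711.85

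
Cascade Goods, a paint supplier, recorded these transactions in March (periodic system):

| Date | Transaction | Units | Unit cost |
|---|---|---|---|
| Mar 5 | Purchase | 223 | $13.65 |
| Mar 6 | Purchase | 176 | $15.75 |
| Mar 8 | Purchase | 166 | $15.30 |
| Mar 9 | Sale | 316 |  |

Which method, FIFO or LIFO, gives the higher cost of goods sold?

LIFO

FIFO COGS: 223 @ $13.65 + 93 @ $15.75 = $4,508.70
LIFO COGS: 166 @ $15.30 + 150 @ $15.75 = $4,902.30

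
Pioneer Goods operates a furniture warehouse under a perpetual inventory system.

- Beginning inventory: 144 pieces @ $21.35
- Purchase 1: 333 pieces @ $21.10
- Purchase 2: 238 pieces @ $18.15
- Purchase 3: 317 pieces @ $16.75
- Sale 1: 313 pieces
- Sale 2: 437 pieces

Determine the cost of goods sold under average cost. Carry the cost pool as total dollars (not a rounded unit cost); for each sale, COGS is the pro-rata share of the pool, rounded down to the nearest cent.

COGS = $14,338.76

After Beginning: 144 on hand, pool $3,074.40 (≈ $21.3500 each)
After Purchase 1: 477 on hand, pool $10,100.70 (≈ $21.1755 each)
After Purchase 2: 715 on hand, pool $14,420.40 (≈ $20.1684 each)
After Purchase 3: 1032 on hand, pool $19,730.15 (≈ $19.1184 each)
Sale 1, sell 313: 313/1032 × $19,730.15 → $5,984.04
Sale 2, sell 437: 437/719 × $13,746.11 → $8,354.72
Total COGS = $5,984.04 + $8,354.72 = $14,338.76
Ending inventory (cost pool remaining) = $5,391.39
Check: goods available $19,730.15 = COGS $14,338.76 + ending $5,391.39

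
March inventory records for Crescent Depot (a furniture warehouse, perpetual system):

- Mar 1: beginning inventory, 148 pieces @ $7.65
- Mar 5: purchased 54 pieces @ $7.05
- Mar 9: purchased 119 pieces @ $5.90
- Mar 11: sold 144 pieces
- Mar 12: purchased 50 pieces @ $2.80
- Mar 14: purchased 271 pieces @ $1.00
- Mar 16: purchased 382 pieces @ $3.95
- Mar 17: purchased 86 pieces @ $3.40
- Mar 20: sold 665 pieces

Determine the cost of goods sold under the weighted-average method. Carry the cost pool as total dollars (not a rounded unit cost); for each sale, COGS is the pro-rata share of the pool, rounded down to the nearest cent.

COGS = $3,357.39

After Mar 1: 148 on hand, pool $1,132.20 (≈ $7.6500 each)
After Mar 5: 202 on hand, pool $1,512.90 (≈ $7.4896 each)
After Mar 9: 321 on hand, pool $2,215.00 (≈ $6.9003 each)
Mar 11, sell 144: 144/321 × $2,215.00 → $993.64
After Mar 12: 227 on hand, pool $1,361.36 (≈ $5.9972 each)
After Mar 14: 498 on hand, pool $1,632.36 (≈ $3.2778 each)
After Mar 16: 880 on hand, pool $3,141.26 (≈ $3.5696 each)
After Mar 17: 966 on hand, pool $3,433.66 (≈ $3.5545 each)
Mar 20, sell 665: 665/966 × $3,433.66 → $2,363.75
Total COGS = $993.64 + $2,363.75 = $3,357.39
Ending inventory (cost pool remaining) = $1,069.91
Check: goods available $4,427.30 = COGS $3,357.39 + ending $1,069.91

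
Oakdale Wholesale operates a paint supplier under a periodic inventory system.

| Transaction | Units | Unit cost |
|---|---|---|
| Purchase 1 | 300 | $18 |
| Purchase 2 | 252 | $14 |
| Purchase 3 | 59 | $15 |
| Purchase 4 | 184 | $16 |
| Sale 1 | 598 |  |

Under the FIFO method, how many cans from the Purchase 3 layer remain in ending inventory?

Sale 1 (598) [FIFO — oldest first]: 300 @ $18 + 252 @ $14 + 46 @ $15 = $9,618
Ending inventory: 13 @ $15 + 184 @ $16 = $3,139

13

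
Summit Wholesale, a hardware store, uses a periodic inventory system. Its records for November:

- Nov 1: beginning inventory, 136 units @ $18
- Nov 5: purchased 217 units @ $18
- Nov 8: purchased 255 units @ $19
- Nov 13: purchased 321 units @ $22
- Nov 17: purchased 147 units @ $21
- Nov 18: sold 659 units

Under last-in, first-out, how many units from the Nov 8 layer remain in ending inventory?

Nov 18, 659 sold [LIFO — newest first]: 147 @ $21 + 321 @ $22 + 191 @ $19 = $13,778
Ending inventory: 136 @ $18 + 217 @ $18 + 64 @ $19 = $7,570

64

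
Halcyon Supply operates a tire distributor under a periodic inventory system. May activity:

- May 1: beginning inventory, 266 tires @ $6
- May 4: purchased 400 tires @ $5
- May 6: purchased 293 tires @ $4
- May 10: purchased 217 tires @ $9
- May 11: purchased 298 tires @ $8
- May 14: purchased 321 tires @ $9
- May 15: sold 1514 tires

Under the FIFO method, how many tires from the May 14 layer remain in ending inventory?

281

May 15, 1514 sold [FIFO — oldest first]: 266 @ $6 + 400 @ $5 + 293 @ $4 + 217 @ $9 + 298 @ $8 + 40 @ $9 = $9,465
Ending inventory: 281 @ $9 = $2,529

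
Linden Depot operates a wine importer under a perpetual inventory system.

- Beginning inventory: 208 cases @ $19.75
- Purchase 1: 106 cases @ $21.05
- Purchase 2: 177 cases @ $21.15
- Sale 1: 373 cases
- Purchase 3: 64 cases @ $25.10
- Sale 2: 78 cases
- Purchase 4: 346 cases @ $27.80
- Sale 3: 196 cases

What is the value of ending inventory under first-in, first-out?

Sale 1 (373) [FIFO — oldest first]: 208 @ $19.75 + 106 @ $21.05 + 59 @ $21.15 = $7,587.15
Sale 2 (78) [FIFO — oldest first]: 78 @ $21.15 = $1,649.70
Sale 3 (196) [FIFO — oldest first]: 40 @ $21.15 + 64 @ $25.10 + 92 @ $27.80 = $5,010.00
Total COGS = $7,587.15 + $1,649.70 + $5,010.00 = $14,246.85
Ending inventory: 254 @ $27.80 = $7,061.20

Ending inventory = $7,061.20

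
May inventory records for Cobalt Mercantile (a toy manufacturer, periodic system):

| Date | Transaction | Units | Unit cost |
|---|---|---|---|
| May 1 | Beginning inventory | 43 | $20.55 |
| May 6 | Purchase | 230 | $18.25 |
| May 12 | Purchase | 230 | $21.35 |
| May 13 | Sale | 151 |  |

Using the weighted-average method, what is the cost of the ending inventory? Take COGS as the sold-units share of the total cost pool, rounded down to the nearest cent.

Ending inventory = $6,992.17

May 13, sell 151: 151/503 × $9,991.65 → $2,999.48
Ending inventory (cost pool remaining) = $6,992.17
Check: goods available $9,991.65 = COGS $2,999.48 + ending $6,992.17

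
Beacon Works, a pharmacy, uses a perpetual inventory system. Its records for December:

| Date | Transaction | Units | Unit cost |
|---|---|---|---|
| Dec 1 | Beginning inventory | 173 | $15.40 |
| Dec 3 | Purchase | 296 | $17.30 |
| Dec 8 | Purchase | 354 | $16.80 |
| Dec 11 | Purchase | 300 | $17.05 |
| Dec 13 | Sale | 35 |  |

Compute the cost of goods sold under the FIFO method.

COGS = $539.00

Dec 13, 35 sold [FIFO — oldest first]: 35 @ $15.40 = $539.00
Ending inventory: 138 @ $15.40 + 296 @ $17.30 + 354 @ $16.80 + 300 @ $17.05 = $18,308.20
Check: goods available $18,847.20 = COGS $539.00 + ending $18,308.20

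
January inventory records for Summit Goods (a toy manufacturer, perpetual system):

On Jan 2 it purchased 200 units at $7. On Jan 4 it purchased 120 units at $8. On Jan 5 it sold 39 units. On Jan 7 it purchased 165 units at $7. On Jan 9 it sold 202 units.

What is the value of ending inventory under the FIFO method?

Jan 5, 39 sold [FIFO — oldest first]: 39 @ $7 = $273
Jan 9, 202 sold [FIFO — oldest first]: 161 @ $7 + 41 @ $8 = $1,455
Total COGS = $273 + $1,455 = $1,728
Ending inventory: 79 @ $8 + 165 @ $7 = $1,787

Ending inventory = $1,787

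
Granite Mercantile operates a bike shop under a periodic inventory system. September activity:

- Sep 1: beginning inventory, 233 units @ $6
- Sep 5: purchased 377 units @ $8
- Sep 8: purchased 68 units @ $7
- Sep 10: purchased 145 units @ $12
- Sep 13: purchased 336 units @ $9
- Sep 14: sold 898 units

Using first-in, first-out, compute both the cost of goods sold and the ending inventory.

COGS = $7,305; ending inventory = $2,349

Sep 14, 898 sold [FIFO — oldest first]: 233 @ $6 + 377 @ $8 + 68 @ $7 + 145 @ $12 + 75 @ $9 = $7,305
Ending inventory: 261 @ $9 = $2,349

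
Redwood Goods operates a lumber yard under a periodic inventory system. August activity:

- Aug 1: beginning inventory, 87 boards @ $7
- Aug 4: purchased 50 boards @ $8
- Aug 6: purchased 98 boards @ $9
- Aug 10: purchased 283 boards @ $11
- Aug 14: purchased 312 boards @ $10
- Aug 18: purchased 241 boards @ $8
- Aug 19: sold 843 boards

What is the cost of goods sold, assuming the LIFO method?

COGS = $8,224

Aug 19, 843 sold [LIFO — newest first]: 241 @ $8 + 312 @ $10 + 283 @ $11 + 7 @ $9 = $8,224
Ending inventory: 87 @ $7 + 50 @ $8 + 91 @ $9 = $1,828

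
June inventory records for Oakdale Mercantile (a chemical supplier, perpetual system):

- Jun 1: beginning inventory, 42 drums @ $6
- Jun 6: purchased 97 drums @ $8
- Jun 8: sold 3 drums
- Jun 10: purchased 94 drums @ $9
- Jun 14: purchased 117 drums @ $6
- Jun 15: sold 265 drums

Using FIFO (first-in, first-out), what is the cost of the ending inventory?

Ending inventory = $492

Jun 8, 3 sold [FIFO — oldest first]: 3 @ $6 = $18
Jun 15, 265 sold [FIFO — oldest first]: 39 @ $6 + 97 @ $8 + 94 @ $9 + 35 @ $6 = $2,066
Total COGS = $18 + $2,066 = $2,084
Ending inventory: 82 @ $6 = $492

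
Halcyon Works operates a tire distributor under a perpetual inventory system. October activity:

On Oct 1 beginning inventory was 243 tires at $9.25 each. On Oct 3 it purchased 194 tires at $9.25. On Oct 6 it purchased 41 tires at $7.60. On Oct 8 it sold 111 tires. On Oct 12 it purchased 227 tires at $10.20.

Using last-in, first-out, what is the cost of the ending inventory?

Ending inventory = $5,710.15

Oct 8, 111 sold [LIFO — newest first]: 41 @ $7.60 + 70 @ $9.25 = $959.10
Ending inventory: 243 @ $9.25 + 124 @ $9.25 + 227 @ $10.20 = $5,710.15
Check: goods available $6,669.25 = COGS $959.10 + ending $5,710.15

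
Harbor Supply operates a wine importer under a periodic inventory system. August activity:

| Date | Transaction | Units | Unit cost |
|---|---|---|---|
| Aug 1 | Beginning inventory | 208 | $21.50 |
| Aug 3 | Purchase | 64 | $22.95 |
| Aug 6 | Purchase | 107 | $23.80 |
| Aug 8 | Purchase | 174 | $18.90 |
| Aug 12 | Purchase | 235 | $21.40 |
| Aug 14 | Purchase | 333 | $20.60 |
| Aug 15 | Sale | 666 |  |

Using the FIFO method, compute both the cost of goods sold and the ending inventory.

Aug 15, 666 sold [FIFO — oldest first]: 208 @ $21.50 + 64 @ $22.95 + 107 @ $23.80 + 174 @ $18.90 + 113 @ $21.40 = $14,194.20
Ending inventory: 122 @ $21.40 + 333 @ $20.60 = $9,470.60
Check: goods available $23,664.80 = COGS $14,194.20 + ending $9,470.60

COGS = $14,194.20; ending inventory = $9,470.60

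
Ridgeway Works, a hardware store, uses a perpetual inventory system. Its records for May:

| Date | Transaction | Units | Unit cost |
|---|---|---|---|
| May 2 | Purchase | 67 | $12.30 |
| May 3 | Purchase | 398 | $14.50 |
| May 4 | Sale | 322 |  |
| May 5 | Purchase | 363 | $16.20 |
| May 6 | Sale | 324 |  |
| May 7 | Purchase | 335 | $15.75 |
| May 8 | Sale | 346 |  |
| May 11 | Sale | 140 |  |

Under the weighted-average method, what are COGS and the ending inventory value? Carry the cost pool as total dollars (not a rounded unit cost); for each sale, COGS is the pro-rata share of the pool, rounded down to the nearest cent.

COGS = $17,265.00; ending inventory = $486.95

After May 2: 67 on hand, pool $824.10 (≈ $12.3000 each)
After May 3: 465 on hand, pool $6,595.10 (≈ $14.1830 each)
May 4, sell 322: 322/465 × $6,595.10 → $4,566.92
After May 5: 506 on hand, pool $7,908.78 (≈ $15.6300 each)
May 6, sell 324: 324/506 × $7,908.78 → $5,064.12
After May 7: 517 on hand, pool $8,120.91 (≈ $15.7078 each)
May 8, sell 346: 346/517 × $8,120.91 → $5,434.88
May 11, sell 140: 140/171 × $2,686.03 → $2,199.08
Total COGS = $4,566.92 + $5,064.12 + $5,434.88 + $2,199.08 = $17,265.00
Ending inventory (cost pool remaining) = $486.95
Check: goods available $17,751.95 = COGS $17,265.00 + ending $486.95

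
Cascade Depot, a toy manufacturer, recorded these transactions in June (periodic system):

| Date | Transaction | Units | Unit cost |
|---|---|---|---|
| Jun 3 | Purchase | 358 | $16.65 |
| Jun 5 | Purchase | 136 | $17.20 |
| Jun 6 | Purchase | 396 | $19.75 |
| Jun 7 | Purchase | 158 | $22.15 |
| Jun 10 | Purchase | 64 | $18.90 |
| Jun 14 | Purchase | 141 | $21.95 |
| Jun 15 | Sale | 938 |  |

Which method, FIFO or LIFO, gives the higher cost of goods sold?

FIFO COGS: 358 @ $16.65 + 136 @ $17.20 + 396 @ $19.75 + 48 @ $22.15 = $17,184.10
LIFO COGS: 141 @ $21.95 + 64 @ $18.90 + 158 @ $22.15 + 396 @ $19.75 + 136 @ $17.20 + 43 @ $16.65 = $18,680.40

LIFO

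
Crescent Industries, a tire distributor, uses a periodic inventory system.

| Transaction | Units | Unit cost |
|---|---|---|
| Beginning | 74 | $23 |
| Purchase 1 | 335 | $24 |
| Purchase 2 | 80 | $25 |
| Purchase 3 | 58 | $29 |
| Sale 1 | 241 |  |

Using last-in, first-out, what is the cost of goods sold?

Sale 1 (241) [LIFO — newest first]: 58 @ $29 + 80 @ $25 + 103 @ $24 = $6,154
Ending inventory: 74 @ $23 + 232 @ $24 = $7,270

COGS = $6,154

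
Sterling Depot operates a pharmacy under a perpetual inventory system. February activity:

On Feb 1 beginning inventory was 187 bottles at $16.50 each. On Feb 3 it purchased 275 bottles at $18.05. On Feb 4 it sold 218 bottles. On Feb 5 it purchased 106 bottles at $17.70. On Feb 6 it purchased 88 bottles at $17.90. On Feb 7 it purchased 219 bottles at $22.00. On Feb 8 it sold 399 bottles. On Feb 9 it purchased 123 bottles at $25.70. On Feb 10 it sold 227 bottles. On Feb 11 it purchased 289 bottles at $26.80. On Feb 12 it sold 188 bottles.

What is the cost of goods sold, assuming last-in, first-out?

COGS = $21,977.15

Feb 4, 218 sold [LIFO — newest first]: 218 @ $18.05 = $3,934.90
Feb 8, 399 sold [LIFO — newest first]: 219 @ $22.00 + 88 @ $17.90 + 92 @ $17.70 = $8,021.60
Feb 10, 227 sold [LIFO — newest first]: 123 @ $25.70 + 14 @ $17.70 + 57 @ $18.05 + 33 @ $16.50 = $4,982.25
Feb 12, 188 sold [LIFO — newest first]: 188 @ $26.80 = $5,038.40
Total COGS = $3,934.90 + $8,021.60 + $4,982.25 + $5,038.40 = $21,977.15
Ending inventory: 154 @ $16.50 + 101 @ $26.80 = $5,247.80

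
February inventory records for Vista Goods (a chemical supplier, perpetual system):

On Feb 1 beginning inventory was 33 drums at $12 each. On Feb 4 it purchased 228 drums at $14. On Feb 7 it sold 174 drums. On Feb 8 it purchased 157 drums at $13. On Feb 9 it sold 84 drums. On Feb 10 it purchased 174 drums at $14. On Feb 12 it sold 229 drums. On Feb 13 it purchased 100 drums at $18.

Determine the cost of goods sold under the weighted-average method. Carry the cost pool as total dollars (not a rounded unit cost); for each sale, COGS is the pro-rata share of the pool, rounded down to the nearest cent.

After Feb 1: 33 on hand, pool $396.00 (≈ $12.0000 each)
After Feb 4: 261 on hand, pool $3,588.00 (≈ $13.7471 each)
Feb 7, sell 174: 174/261 × $3,588.00 → $2,392.00
After Feb 8: 244 on hand, pool $3,237.00 (≈ $13.2664 each)
Feb 9, sell 84: 84/244 × $3,237.00 → $1,114.37
After Feb 10: 334 on hand, pool $4,558.63 (≈ $13.6486 each)
Feb 12, sell 229: 229/334 × $4,558.63 → $3,125.52
After Feb 13: 205 on hand, pool $3,233.11 (≈ $15.7713 each)
Total COGS = $2,392.00 + $1,114.37 + $3,125.52 = $6,631.89
Ending inventory (cost pool remaining) = $3,233.11

COGS = $6,631.89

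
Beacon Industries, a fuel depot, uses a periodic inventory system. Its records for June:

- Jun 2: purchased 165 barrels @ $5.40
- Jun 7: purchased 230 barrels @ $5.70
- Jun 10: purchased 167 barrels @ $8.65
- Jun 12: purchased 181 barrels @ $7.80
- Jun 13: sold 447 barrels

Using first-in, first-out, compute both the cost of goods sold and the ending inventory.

COGS = $2,651.80; ending inventory = $2,406.55

Jun 13, 447 sold [FIFO — oldest first]: 165 @ $5.40 + 230 @ $5.70 + 52 @ $8.65 = $2,651.80
Ending inventory: 115 @ $8.65 + 181 @ $7.80 = $2,406.55
Check: goods available $5,058.35 = COGS $2,651.80 + ending $2,406.55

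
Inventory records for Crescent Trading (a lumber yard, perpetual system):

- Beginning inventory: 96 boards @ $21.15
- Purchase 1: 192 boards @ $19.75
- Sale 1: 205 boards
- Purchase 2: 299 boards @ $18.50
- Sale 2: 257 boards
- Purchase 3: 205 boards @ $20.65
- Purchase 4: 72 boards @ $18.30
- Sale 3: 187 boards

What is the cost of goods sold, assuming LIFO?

Sale 1 (205) [LIFO — newest first]: 192 @ $19.75 + 13 @ $21.15 = $4,066.95
Sale 2 (257) [LIFO — newest first]: 257 @ $18.50 = $4,754.50
Sale 3 (187) [LIFO — newest first]: 72 @ $18.30 + 115 @ $20.65 = $3,692.35
Total COGS = $4,066.95 + $4,754.50 + $3,692.35 = $12,513.80
Ending inventory: 83 @ $21.15 + 42 @ $18.50 + 90 @ $20.65 = $4,390.95
Check: goods available $16,904.75 = COGS $12,513.80 + ending $4,390.95

COGS = $12,513.80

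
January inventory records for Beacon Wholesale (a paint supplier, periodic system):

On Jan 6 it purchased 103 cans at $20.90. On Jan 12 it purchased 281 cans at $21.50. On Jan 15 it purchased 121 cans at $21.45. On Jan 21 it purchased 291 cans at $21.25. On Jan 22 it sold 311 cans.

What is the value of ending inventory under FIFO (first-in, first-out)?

Jan 22, 311 sold [FIFO — oldest first]: 103 @ $20.90 + 208 @ $21.50 = $6,624.70
Ending inventory: 73 @ $21.50 + 121 @ $21.45 + 291 @ $21.25 = $10,348.70

Ending inventory = $10,348.70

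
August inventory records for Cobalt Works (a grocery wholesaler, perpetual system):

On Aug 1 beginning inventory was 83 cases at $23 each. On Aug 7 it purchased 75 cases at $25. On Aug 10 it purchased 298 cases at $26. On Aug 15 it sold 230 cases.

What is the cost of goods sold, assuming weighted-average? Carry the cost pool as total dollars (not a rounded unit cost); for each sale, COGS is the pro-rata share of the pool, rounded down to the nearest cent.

COGS = $5,816.57

After Aug 1: 83 on hand, pool $1,909.00 (≈ $23.0000 each)
After Aug 7: 158 on hand, pool $3,784.00 (≈ $23.9494 each)
After Aug 10: 456 on hand, pool $11,532.00 (≈ $25.2895 each)
Aug 15, sell 230: 230/456 × $11,532.00 → $5,816.57
Ending inventory (cost pool remaining) = $5,715.43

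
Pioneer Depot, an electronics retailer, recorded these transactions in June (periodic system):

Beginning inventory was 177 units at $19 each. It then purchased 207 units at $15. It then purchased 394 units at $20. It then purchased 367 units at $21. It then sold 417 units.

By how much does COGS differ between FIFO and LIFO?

FIFO COGS: 177 @ $19 + 207 @ $15 + 33 @ $20 = $7,128
LIFO COGS: 367 @ $21 + 50 @ $20 = $8,707
Difference = |$7,128 − $8,707| = $1,579

$1,579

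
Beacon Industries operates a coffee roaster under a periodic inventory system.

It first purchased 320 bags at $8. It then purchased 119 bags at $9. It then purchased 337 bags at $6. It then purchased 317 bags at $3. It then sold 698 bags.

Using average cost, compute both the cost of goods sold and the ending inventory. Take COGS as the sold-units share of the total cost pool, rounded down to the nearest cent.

COGS = $4,217.37; ending inventory = $2,386.63

Sale 1, sell 698: 698/1093 × $6,604.00 → $4,217.37
Ending inventory (cost pool remaining) = $2,386.63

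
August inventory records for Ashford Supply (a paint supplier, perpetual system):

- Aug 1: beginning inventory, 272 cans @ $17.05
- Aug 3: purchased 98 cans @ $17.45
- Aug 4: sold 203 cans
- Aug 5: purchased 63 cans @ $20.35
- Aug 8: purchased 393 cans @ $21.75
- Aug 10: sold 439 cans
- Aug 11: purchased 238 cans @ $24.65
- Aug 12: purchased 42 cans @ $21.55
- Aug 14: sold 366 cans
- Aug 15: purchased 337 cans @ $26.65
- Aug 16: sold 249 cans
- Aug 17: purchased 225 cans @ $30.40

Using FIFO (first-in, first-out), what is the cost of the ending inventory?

Ending inventory = $11,796.90

Aug 4, 203 sold [FIFO — oldest first]: 203 @ $17.05 = $3,461.15
Aug 10, 439 sold [FIFO — oldest first]: 69 @ $17.05 + 98 @ $17.45 + 63 @ $20.35 + 209 @ $21.75 = $8,714.35
Aug 14, 366 sold [FIFO — oldest first]: 184 @ $21.75 + 182 @ $24.65 = $8,488.30
Aug 16, 249 sold [FIFO — oldest first]: 56 @ $24.65 + 42 @ $21.55 + 151 @ $26.65 = $6,309.65
Total COGS = $3,461.15 + $8,714.35 + $8,488.30 + $6,309.65 = $26,973.45
Ending inventory: 186 @ $26.65 + 225 @ $30.40 = $11,796.90
Check: goods available $38,770.35 = COGS $26,973.45 + ending $11,796.90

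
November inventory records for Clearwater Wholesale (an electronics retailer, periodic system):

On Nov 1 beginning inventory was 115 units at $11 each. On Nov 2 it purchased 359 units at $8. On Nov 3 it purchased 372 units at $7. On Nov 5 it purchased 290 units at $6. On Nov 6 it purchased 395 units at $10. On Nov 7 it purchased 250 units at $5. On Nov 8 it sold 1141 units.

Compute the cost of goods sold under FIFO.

Nov 8, 1141 sold [FIFO — oldest first]: 115 @ $11 + 359 @ $8 + 372 @ $7 + 290 @ $6 + 5 @ $10 = $8,531
Ending inventory: 390 @ $10 + 250 @ $5 = $5,150

COGS = $8,531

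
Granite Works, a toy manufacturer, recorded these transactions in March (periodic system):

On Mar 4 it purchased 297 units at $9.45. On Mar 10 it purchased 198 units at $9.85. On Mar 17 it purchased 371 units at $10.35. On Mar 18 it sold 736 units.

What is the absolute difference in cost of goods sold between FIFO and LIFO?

FIFO COGS: 297 @ $9.45 + 198 @ $9.85 + 241 @ $10.35 = $7,251.30
LIFO COGS: 371 @ $10.35 + 198 @ $9.85 + 167 @ $9.45 = $7,368.30
Difference = |$7,251.30 − $7,368.30| = $117.00

$117.00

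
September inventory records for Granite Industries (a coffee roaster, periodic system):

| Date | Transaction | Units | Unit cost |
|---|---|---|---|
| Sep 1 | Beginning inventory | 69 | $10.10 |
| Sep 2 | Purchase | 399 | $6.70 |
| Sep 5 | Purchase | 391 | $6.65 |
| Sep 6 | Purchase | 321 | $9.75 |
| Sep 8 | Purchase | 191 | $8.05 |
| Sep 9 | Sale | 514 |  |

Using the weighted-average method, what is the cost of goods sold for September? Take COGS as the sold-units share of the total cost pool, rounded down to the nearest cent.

Sep 9, sell 514: 514/1371 × $10,637.65 → $3,988.14
Ending inventory (cost pool remaining) = $6,649.51

COGS = $3,988.14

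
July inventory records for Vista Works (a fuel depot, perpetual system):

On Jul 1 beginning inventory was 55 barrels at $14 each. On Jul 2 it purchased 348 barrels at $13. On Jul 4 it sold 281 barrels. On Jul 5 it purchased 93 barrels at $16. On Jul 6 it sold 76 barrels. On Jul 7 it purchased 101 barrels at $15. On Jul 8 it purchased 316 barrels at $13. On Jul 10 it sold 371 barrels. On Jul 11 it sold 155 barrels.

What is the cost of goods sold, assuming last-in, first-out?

Jul 4, 281 sold [LIFO — newest first]: 281 @ $13 = $3,653
Jul 6, 76 sold [LIFO — newest first]: 76 @ $16 = $1,216
Jul 10, 371 sold [LIFO — newest first]: 316 @ $13 + 55 @ $15 = $4,933
Jul 11, 155 sold [LIFO — newest first]: 46 @ $15 + 17 @ $16 + 67 @ $13 + 25 @ $14 = $2,183
Total COGS = $3,653 + $1,216 + $4,933 + $2,183 = $11,985
Ending inventory: 30 @ $14 = $420
Check: goods available $12,405 = COGS $11,985 + ending $420

COGS = $11,985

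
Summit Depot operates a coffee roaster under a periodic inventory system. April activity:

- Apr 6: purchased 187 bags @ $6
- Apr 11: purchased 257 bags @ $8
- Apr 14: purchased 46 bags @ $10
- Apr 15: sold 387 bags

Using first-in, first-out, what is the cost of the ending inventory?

Ending inventory = $916

Apr 15, 387 sold [FIFO — oldest first]: 187 @ $6 + 200 @ $8 = $2,722
Ending inventory: 57 @ $8 + 46 @ $10 = $916
Check: goods available $3,638 = COGS $2,722 + ending $916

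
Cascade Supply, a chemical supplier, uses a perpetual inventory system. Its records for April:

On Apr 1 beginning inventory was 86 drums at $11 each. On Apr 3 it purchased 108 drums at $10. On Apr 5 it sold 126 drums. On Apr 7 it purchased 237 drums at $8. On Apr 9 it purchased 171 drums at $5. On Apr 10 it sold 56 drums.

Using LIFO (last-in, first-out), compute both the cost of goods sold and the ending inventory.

COGS = $1,558; ending inventory = $3,219

Apr 5, 126 sold [LIFO — newest first]: 108 @ $10 + 18 @ $11 = $1,278
Apr 10, 56 sold [LIFO — newest first]: 56 @ $5 = $280
Total COGS = $1,278 + $280 = $1,558
Ending inventory: 68 @ $11 + 237 @ $8 + 115 @ $5 = $3,219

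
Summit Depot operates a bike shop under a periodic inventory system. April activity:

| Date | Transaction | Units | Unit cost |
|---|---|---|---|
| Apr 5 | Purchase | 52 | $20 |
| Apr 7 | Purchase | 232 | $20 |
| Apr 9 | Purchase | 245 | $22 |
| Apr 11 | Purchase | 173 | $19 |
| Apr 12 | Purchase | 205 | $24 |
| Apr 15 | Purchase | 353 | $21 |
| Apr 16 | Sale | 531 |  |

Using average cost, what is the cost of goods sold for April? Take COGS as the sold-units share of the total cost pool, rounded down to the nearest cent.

Apr 16, sell 531: 531/1260 × $26,690.00 → $11,247.92
Ending inventory (cost pool remaining) = $15,442.08
Check: goods available $26,690.00 = COGS $11,247.92 + ending $15,442.08

COGS = $11,247.92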